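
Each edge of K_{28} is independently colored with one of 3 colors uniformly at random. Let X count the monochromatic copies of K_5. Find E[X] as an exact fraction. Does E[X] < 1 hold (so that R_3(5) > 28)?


E[X] = C(28, 5) · 3^{1 − 10} = 98280 · 3^{−9} = 98280/19683.
As a reduced fraction: E[X] = 3640/729 ≈ 4.9931413.
Is E[X] < 1? NO.
Since E[X] ≥ 1, the first-moment bound is inconclusive at n = 28; it does NOT by itself certify R_3(5) > 28.

E[X] = 3640/729 ≈ 4.9931413; E[X] ≥ 1; first-moment method inconclusive here.


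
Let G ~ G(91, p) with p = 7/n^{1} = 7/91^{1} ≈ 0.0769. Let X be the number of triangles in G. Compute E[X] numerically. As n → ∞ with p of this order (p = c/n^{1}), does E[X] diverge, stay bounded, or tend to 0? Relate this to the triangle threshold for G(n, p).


Number of potential triangles: C(91, 3) = 121485.
Each occurs with probability p³ ≈ (0.0769)³ ≈ 4.55166e-04.
By linearity: E[X] = C(91, 3)·p³ ≈ 121485 · 4.55166e-04 ≈ 55.296.
Here α = 1, so p = 7/n is exactly at the triangle threshold p ~ 1/n. Asymptotically E[X] → c³/6 = 7³/6 = 343/6 ≈ 57.167, a bounded constant. In this regime the triangle count is asymptotically Poisson(c³/6).

E[X] ≈ 55.296; in regime p = Θ(1/n^{1}) E[X] stays bounded (at the triangle threshold p ~ 1/n).


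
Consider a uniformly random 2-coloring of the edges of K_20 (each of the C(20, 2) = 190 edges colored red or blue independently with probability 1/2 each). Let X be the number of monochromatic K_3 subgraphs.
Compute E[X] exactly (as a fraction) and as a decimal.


Let X = Σ_S X_S over the C(20, 3) = 1140 subsets S of size 3, where X_S = 1 if the K_3 on S is monochromatic.
For a fixed S, the K_3 on S has C(3, 2) = 3 edges. P[all 3 edges red] = (1/2)^3, and likewise for blue, so P[monochromatic] = 2·(1/2)^3 = 2^{1 − 3} = 1/4.
By linearity of expectation: E[X] = C(20, 3) · 2^{1 − 3} = 1140 · 1/4 = 285.
Numerically: E[X] ≈ 285.00000.

E[X] = C(20,3)·2^(1−C(3,2)) = 285 ≈ 285.00000.


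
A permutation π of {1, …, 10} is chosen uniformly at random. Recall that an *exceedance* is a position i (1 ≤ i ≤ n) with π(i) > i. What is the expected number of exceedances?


Write X = Σ_{i=1}^{10} X_i, where X_i = 1_{π(i) > i}.
For each fixed i, π(i) is uniform over {1, …, 10} (marginal of a uniform permutation), so P[π(i) > i] = (n − i)/n. Summing: Σ_{i=1}^{10} (n − i)/n = (0 + 1 + … + 9)/10 = 10(10 − 1)/(2·10) = (10 − 1)/2.
Hence E[X] = Σ_{i=1}^{10} (10 − i)/10 = 9/2 ≈ 4.5000.

E[X] = 9/2 = 4.5000.


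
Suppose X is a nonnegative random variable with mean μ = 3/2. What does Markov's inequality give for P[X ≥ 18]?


μ = E[X] = 3/2, a = 18.
Markov: P[X ≥ 18] ≤ μ/a = (3/2)/18 = 1/12.
Numerically: ≈ 0.083333.
(Since a = 18 > μ = 1.500000, the bound 1/12 is < 1 and informative.)

P[X ≥ 18] ≤ 1/12 ≈ 0.083333.


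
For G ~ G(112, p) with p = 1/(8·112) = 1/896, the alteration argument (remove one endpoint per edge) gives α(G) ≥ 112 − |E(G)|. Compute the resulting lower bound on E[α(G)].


E[|E(G)|] = C(112, 2)·p = 6216 · (1/896) = 111/16.
E[α(G)] ≥ n − E[|E(G)|] = 112 − 111/16 = 1681/16.
Numerically: ≈ 105.062.
(This is only a lower bound; the true E[α(G)] may be larger.)

E[α(G)] ≥ 1681/16 ≈ 105.062.


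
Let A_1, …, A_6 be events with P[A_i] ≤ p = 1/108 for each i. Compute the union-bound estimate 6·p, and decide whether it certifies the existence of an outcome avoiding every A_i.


Union bound: P[∪_{i=1}^{6} A_i] ≤ Σ_i P[A_i] ≤ 6·p = 6·(1/108) = 1/18.
Numerically: 1/18 ≈ 0.05556.
Is 1/18 < 1? YES.
Since P[∪ A_i] ≤ 1/18 < 1, the complement has P[∩ A_i^c] ≥ 1 − 1/18 = 17/18 > 0, so some outcome avoids every A_i.

6·p = 1/18 ≈ 0.05556; existence CERTIFIED by the union bound.


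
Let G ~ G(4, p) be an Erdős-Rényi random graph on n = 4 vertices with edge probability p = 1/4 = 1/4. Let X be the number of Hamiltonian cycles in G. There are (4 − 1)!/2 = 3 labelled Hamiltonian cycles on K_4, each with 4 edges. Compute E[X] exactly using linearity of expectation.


K_4 has (4 − 1)!/2 = 3 labelled Hamiltonian cycles.
For each such Hamiltonian cycle H, let X_H = 1 if all 4 edges of H are present in G. Then P[X_H = 1] = p^{4} = (1/4)^{4} = 1/256.
Summing the indicators: E[X] = Σ_H E[X_H] = 3 · p^{4} = 3 · 1/256 = 3/256.
Numerically: E[X] ≈ 0.01172.

E[X] = 3 · (1/4)^{4} = 3/256 ≈ 0.01172.


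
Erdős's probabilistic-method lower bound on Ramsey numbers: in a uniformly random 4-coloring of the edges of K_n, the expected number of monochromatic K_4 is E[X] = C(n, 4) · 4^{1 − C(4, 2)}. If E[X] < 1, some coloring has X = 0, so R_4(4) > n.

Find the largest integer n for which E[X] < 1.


We need C(n, 4) · 4^{1 − 6} < 1, i.e. C(n, 4) < 4^{6 − 1} = 1024.
Check values of n near the boundary:
  n = 9: C(9, 4) = 126; 126 < 1024? YES
  n = 10: C(10, 4) = 210; 210 < 1024? YES
  n = 11: C(11, 4) = 330; 330 < 1024? YES
  n = 12: C(12, 4) = 495; 495 < 1024? YES
  n = 13: C(13, 4) = 715; 715 < 1024? YES
  n = 14: C(14, 4) = 1001; 1001 < 1024? YES
  n = 15: C(15, 4) = 1365; 1365 < 1024? NO
  n = 16: C(16, 4) = 1820; 1820 < 1024? NO
  n = 17: C(17, 4) = 2380; 2380 < 1024? NO
The largest n with C(n, 4) < 1024 is n = 14 (where E[X] = 1001/1024 ≈ 0.978). Hence R_4(4) > 14, i.e. R_4(4) ≥ 15.

Largest n = 14; hence R_4(4) > 14.


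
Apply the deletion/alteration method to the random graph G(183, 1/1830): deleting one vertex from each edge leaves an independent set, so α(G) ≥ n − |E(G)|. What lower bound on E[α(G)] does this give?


E[|E(G)|] = C(183, 2)·p = 16653 · (1/1830) = 91/10.
E[α(G)] ≥ n − E[|E(G)|] = 183 − 91/10 = 1739/10.
Numerically: ≈ 173.900.
(This is only a lower bound; the true E[α(G)] may be larger.)

E[α(G)] ≥ 1739/10 ≈ 173.900.


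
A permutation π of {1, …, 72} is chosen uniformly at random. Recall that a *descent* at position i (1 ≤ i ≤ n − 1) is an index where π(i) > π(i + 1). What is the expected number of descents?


Write X = Σ X_I over i = 1, …, 71, with X_I the indicator of one descent.
There are 71 indicators.
For each fixed i, the pair (π(i), π(i+1)) is a uniformly random ordered pair of distinct values from {1, …, 72}; by symmetry P[π(i) > π(i+1)] = 1/2.
By linearity: E[X] = 71 · (1/2) = (72 − 1) · (1/2) = 71/2 ≈ 35.50000.

E[X] = 71/2 = 35.50000.


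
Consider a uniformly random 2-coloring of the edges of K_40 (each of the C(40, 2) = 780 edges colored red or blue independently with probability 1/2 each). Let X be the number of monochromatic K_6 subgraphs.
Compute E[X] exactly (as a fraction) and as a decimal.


Let X = Σ_S X_S over the C(40, 6) = 3838380 subsets S of size 6, where X_S = 1 if the K_6 on S is monochromatic.
For a fixed S, the K_6 on S has C(6, 2) = 15 edges. P[all 15 edges red] = (1/2)^15, and likewise for blue, so P[monochromatic] = 2·(1/2)^15 = 2^{1 − 15} = 1/16384.
By linearity: E[X] = C(40, 6) · 2^{1 − 15} = 3838380 · 1/16384 = 959595/4096.
Numerically: E[X] ≈ 234.27612.

E[X] = C(40,6)·2^(1−C(6,2)) = 959595/4096 ≈ 234.27612.


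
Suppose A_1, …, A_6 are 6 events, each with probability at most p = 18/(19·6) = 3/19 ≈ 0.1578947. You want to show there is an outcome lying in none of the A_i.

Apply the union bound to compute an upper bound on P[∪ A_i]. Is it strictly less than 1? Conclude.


Union bound: P[∪_{i=1}^{6} A_i] ≤ Σ_i P[A_i] ≤ 6·p = 6·(3/19) = 18/19.
Numerically: 18/19 ≈ 0.9473684.
Is 18/19 < 1? YES.
Since P[∪ A_i] ≤ 18/19 < 1, the complement has P[∩ A_i^c] ≥ 1 − 18/19 = 1/19 > 0, so some outcome avoids every A_i.

6·p = 18/19 ≈ 0.9473684; existence CERTIFIED by the union bound.


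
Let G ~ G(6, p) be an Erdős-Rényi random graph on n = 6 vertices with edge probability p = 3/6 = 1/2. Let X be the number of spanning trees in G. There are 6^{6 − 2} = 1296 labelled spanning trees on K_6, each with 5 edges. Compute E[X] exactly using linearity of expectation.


K_6 has 6^{6 − 2} = 1296 labelled spanning trees.
For each such spanning tree H, let X_H = 1 if all 5 edges of H are present in G. Then P[X_H = 1] = p^{5} = (1/2)^{5} = 1/32.
Summing the indicators: E[X] = Σ_H E[X_H] = 1296 · p^{5} = 1296 · 1/32 = 81/2.
Numerically: E[X] ≈ 40.5.

E[X] = 1296 · (1/2)^{5} = 81/2 ≈ 40.5.


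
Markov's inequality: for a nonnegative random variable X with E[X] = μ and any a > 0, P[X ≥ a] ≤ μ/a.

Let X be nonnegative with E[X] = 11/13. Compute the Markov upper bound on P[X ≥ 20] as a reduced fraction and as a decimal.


μ = E[X] = 11/13, a = 20.
Markov: P[X ≥ 20] ≤ μ/a = (11/13)/20 = 11/260.
Numerically: ≈ 0.04231.
(Since a = 20 > μ = 0.84615, the bound 11/260 is < 1 and informative.)

P[X ≥ 20] ≤ 11/260 ≈ 0.04231.


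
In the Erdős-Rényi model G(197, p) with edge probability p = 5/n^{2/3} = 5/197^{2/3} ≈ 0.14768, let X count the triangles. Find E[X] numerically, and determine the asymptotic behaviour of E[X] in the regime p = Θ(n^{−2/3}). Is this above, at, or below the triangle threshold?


Number of potential triangles: C(197, 3) = 1254890.
Each occurs with probability p³ ≈ (0.14768)³ ≈ 3.2209024e-03.
By linearity: E[X] = C(197, 3)·p³ ≈ 1254890 · 3.2209024e-03 ≈ 4041.87817.
Since α = 2/3 < 1, p = c/n^{2/3} ≫ 1/n is above the triangle threshold p ~ 1/n. Asymptotically E[X] ~ (c³/6)·n^{3(1−α)} = (5³/6)·n^{1} → ∞; triangles are abundant w.h.p.

E[X] ≈ 4041.87817; in regime p = Θ(1/n^{2/3}) E[X] diverges (above the triangle threshold p ~ 1/n).


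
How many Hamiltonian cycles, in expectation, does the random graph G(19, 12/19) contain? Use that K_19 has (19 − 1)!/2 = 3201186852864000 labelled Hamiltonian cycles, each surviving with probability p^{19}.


K_19 has (19 − 1)!/2 = 3201186852864000 labelled Hamiltonian cycles.
For each such Hamiltonian cycle H, let X_H = 1 if all 19 edges of H are present in G. Then P[X_H = 1] = p^{19} = (12/19)^{19} = 319479999370622926848/1978419655660313589123979.
By linearity: E[X] = Σ_H E[X_H] = 3201186852864000 · p^{19} = 3201186852864000 · 319479999370622926848/1978419655660313589123979 = 1022715173738237107931793611292672000/1978419655660313589123979.
Numerically: E[X] ≈ 5.1694e+11.

E[X] = 3201186852864000 · (12/19)^{19} = 1022715173738237107931793611292672000/1978419655660313589123979 ≈ 5.1694e+11.


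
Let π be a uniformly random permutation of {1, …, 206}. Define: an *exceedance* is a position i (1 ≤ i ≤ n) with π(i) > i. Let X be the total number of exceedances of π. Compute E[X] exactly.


Write X = Σ_{i=1}^{206} X_i, where X_i = 1_{π(i) > i}.
For each fixed i, π(i) is uniform over {1, …, 206} (marginal of a uniform permutation), so P[π(i) > i] = (n − i)/n. Summing: Σ_{i=1}^{206} (n − i)/n = (0 + 1 + … + 205)/206 = 206(206 − 1)/(2·206) = (206 − 1)/2.
Hence E[X] = Σ_{i=1}^{206} (206 − i)/206 = 205/2 ≈ 102.5000.

E[X] = 205/2 = 102.5000.


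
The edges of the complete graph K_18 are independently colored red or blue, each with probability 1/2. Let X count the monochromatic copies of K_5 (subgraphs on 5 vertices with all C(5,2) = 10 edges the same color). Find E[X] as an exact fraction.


Let X = Σ_S X_S over the C(18, 5) = 8568 subsets S of size 5, where X_S = 1 if the K_5 on S is monochromatic.
For a fixed S, the K_5 on S has C(5, 2) = 10 edges. P[all 10 edges red] = (1/2)^10, and likewise for blue, so P[monochromatic] = 2·(1/2)^10 = 2^{1 − 10} = 1/512.
By linearity of expectation: E[X] = C(18, 5) · 2^{1 − 10} = 8568 · 1/512 = 1071/64.
Numerically: E[X] ≈ 16.734375.

E[X] = C(18,5)·2^(1−C(5,2)) = 1071/64 ≈ 16.734375.


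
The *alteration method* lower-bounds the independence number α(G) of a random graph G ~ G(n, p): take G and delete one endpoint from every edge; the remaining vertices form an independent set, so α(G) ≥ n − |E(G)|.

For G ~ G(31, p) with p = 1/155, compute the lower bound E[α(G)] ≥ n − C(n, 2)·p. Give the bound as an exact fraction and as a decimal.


E[|E(G)|] = C(31, 2)·p = 465 · (1/155) = 3.
E[α(G)] ≥ n − E[|E(G)|] = 31 − 3 = 28.
Numerically: ≈ 28.000000.
(This is only a lower bound; the true E[α(G)] may be larger.)

E[α(G)] ≥ 28 ≈ 28.000000.


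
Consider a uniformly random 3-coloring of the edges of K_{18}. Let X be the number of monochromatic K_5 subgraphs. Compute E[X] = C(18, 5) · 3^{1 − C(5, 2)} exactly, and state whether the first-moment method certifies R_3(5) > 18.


E[X] = C(18, 5) · 3^{1 − 10} = 8568 · 3^{−9} = 8568/19683.
As a reduced fraction: E[X] = 952/2187 ≈ 0.435.
Is E[X] < 1? YES.
Since E[X] < 1, there exists a 3-coloring of K_{18} with no monochromatic K_5; hence R_3(5) > 18.

E[X] = 952/2187 ≈ 0.435; E[X] < 1, so R_3(5) > 18.


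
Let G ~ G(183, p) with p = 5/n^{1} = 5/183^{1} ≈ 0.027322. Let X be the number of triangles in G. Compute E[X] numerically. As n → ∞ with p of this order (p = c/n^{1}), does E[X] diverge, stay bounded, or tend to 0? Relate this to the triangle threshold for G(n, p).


Number of potential triangles: C(183, 3) = 1004731.
Each occurs with probability p³ ≈ (0.027322)³ ≈ 2.0396551e-05.
By linearity: E[X] = C(183, 3)·p³ ≈ 1004731 · 2.0396551e-05 ≈ 20.49305.
Here α = 1, so p = 5/n is exactly at the triangle threshold p ~ 1/n. Asymptotically E[X] → c³/6 = 5³/6 = 125/6 ≈ 20.83333, a bounded constant. In this regime the triangle count is asymptotically Poisson(c³/6).

E[X] ≈ 20.49305; in regime p = Θ(1/n^{1}) E[X] stays bounded (at the triangle threshold p ~ 1/n).


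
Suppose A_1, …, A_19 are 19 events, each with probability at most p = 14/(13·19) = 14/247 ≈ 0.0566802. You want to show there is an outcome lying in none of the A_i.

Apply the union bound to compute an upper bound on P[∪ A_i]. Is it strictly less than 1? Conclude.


Union bound: P[∪_{i=1}^{19} A_i] ≤ Σ_i P[A_i] ≤ 19·p = 19·(14/247) = 14/13.
Numerically: 14/13 ≈ 1.0769231.
Is 14/13 < 1? NO.
Since the bound 14/13 is ≥ 1, the union bound is uninformative here; it does NOT by itself certify existence.

19·p = 14/13 ≈ 1.0769231; existence NOT certified by the union bound.


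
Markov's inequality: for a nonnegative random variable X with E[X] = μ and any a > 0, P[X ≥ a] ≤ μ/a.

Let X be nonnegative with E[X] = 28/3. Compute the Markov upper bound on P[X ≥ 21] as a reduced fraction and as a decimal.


μ = E[X] = 28/3, a = 21.
Markov: P[X ≥ 21] ≤ μ/a = (28/3)/21 = 4/9.
Numerically: ≈ 0.4444.
(Since a = 21 > μ = 9.3333, the bound 4/9 is < 1 and informative.)

P[X ≥ 21] ≤ 4/9 ≈ 0.4444.


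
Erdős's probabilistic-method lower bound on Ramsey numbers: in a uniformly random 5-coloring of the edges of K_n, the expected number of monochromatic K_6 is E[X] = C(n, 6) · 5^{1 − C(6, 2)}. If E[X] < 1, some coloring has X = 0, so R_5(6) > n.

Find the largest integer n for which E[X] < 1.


We need C(n, 6) · 5^{1 − 15} < 1, i.e. C(n, 6) < 5^{15 − 1} = 6103515625.
Check values of n near the boundary:
  n = 124: C(124, 6) = 4465475476; 4465475476 < 6103515625? YES
  n = 125: C(125, 6) = 4690625500; 4690625500 < 6103515625? YES
  n = 126: C(126, 6) = 4925156775; 4925156775 < 6103515625? YES
  n = 127: C(127, 6) = 5169379425; 5169379425 < 6103515625? YES
  n = 128: C(128, 6) = 5423611200; 5423611200 < 6103515625? YES
  n = 129: C(129, 6) = 5688177600; 5688177600 < 6103515625? YES
  n = 130: C(130, 6) = 5963412000; 5963412000 < 6103515625? YES
  n = 131: C(131, 6) = 6249655776; 6249655776 < 6103515625? NO
The largest n with C(n, 6) < 6103515625 is n = 130 (where E[X] = 47707296/48828125 ≈ 0.977). Hence R_5(6) > 130, i.e. R_5(6) ≥ 131.

Largest n = 130; hence R_5(6) > 130.


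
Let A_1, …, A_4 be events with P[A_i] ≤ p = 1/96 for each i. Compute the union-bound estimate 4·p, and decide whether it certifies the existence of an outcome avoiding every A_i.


Union bound: P[∪_{i=1}^{4} A_i] ≤ Σ_i P[A_i] ≤ 4·p = 4·(1/96) = 1/24.
Numerically: 1/24 ≈ 0.04167.
Is 1/24 < 1? YES.
Since P[∪ A_i] ≤ 1/24 < 1, the complement has P[∩ A_i^c] ≥ 1 − 1/24 = 23/24 > 0, so some outcome avoids every A_i.

4·p = 1/24 ≈ 0.04167; existence CERTIFIED by the union bound.


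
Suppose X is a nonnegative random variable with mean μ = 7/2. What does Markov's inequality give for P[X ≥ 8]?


μ = E[X] = 7/2, a = 8.
Markov: P[X ≥ 8] ≤ μ/a = (7/2)/8 = 7/16.
Numerically: ≈ 0.438.
(Since a = 8 > μ = 3.500, the bound 7/16 is < 1 and informative.)

P[X ≥ 8] ≤ 7/16 ≈ 0.438.


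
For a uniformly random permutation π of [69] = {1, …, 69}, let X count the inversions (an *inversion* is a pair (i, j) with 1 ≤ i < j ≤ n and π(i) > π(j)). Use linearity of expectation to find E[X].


Write X = Σ X_I over the C(69, 2) = 2346 pairs i < j, with X_I the indicator of one inversion.
There are 2346 indicators.
For each fixed pair i < j, the values π(i) and π(j) are two distinct elements of {1, …, 69} in uniformly random order; by symmetry P[π(i) > π(j)] = 1/2.
By linearity: E[X] = 2346 · (1/2) = C(69, 2) · (1/2) = 2346/2 = 1173 ≈ 1173.000000.

E[X] = 1173 = 1173.000000.


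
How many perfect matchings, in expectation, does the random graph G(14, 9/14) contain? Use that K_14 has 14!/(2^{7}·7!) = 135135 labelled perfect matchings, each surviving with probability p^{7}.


K_14 has 14!/(2^{7}·7!) = 135135 labelled perfect matchings.
For each such perfect matching H, let X_H = 1 if all 7 edges of H are present in G. Then P[X_H = 1] = p^{7} = (9/14)^{7} = 4782969/105413504.
By linearity: E[X] = Σ_H E[X_H] = 135135 · p^{7} = 135135 · 4782969/105413504 = 92335216545/15059072.
Numerically: E[X] ≈ 6131.5.

E[X] = 135135 · (9/14)^{7} = 92335216545/15059072 ≈ 6131.5.


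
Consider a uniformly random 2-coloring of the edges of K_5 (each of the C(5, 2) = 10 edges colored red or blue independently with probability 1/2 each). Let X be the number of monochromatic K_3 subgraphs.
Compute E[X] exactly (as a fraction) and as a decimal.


Let X = Σ_S X_S over the C(5, 3) = 10 subsets S of size 3, where X_S = 1 if the K_3 on S is monochromatic.
For a fixed S, the K_3 on S has C(3, 2) = 3 edges. P[all 3 edges red] = (1/2)^3, and likewise for blue, so P[monochromatic] = 2·(1/2)^3 = 2^{1 − 3} = 1/4.
By linearity: E[X] = C(5, 3) · 2^{1 − 3} = 10 · 1/4 = 5/2.
Numerically: E[X] ≈ 2.50000.

E[X] = C(5,3)·2^(1−C(3,2)) = 5/2 ≈ 2.50000.


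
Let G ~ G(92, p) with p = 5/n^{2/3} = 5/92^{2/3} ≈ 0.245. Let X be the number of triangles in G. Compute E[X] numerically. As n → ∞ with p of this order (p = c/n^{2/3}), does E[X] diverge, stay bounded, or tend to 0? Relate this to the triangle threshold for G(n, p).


Number of potential triangles: C(92, 3) = 125580.
Each occurs with probability p³ ≈ (0.245)³ ≈ 1.47684e-02.
By linearity: E[X] = C(92, 3)·p³ ≈ 125580 · 1.47684e-02 ≈ 1854.620.
Since α = 2/3 < 1, p = c/n^{2/3} ≫ 1/n is above the triangle threshold p ~ 1/n. Asymptotically E[X] ~ (c³/6)·n^{3(1−α)} = (5³/6)·n^{1} → ∞; triangles are abundant w.h.p.

E[X] ≈ 1854.620; in regime p = Θ(1/n^{2/3}) E[X] diverges (above the triangle threshold p ~ 1/n).


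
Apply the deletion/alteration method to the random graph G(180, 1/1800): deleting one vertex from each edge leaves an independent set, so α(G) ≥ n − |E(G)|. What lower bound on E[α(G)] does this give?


E[|E(G)|] = C(180, 2)·p = 16110 · (1/1800) = 179/20.
E[α(G)] ≥ n − E[|E(G)|] = 180 − 179/20 = 3421/20.
Numerically: ≈ 171.050.
(This is only a lower bound; the true E[α(G)] may be larger.)

E[α(G)] ≥ 3421/20 ≈ 171.050.


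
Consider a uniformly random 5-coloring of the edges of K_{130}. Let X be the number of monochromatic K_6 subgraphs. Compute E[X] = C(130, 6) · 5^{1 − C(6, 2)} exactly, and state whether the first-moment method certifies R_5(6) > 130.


E[X] = C(130, 6) · 5^{1 − 15} = 5963412000 · 5^{−14} = 5963412000/6103515625.
As a reduced fraction: E[X] = 47707296/48828125 ≈ 0.977045.
Is E[X] < 1? YES.
Since E[X] < 1, there exists a 5-coloring of K_{130} with no monochromatic K_6; hence R_5(6) > 130.

E[X] = 47707296/48828125 ≈ 0.977045; E[X] < 1, so R_5(6) > 130.


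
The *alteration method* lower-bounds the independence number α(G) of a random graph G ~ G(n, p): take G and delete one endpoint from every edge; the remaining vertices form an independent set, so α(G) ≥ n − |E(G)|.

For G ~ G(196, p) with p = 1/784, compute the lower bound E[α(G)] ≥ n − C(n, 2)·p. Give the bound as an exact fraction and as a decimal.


E[|E(G)|] = C(196, 2)·p = 19110 · (1/784) = 195/8.
E[α(G)] ≥ n − E[|E(G)|] = 196 − 195/8 = 1373/8.
Numerically: ≈ 171.62500.
(This is only a lower bound; the true E[α(G)] may be larger.)

E[α(G)] ≥ 1373/8 ≈ 171.62500.


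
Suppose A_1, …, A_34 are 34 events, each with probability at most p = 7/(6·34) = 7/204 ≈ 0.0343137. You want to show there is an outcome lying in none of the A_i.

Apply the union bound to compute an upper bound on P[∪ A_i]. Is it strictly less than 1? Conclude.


Union bound: P[∪_{i=1}^{34} A_i] ≤ Σ_i P[A_i] ≤ 34·p = 34·(7/204) = 7/6.
Numerically: 7/6 ≈ 1.1666667.
Is 7/6 < 1? NO.
Since the bound 7/6 is ≥ 1, the union bound is uninformative here; it does NOT by itself certify existence.

34·p = 7/6 ≈ 1.1666667; existence NOT certified by the union bound.


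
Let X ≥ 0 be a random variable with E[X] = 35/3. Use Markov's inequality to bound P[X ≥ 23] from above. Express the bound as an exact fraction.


μ = E[X] = 35/3, a = 23.
Markov: P[X ≥ 23] ≤ μ/a = (35/3)/23 = 35/69.
Numerically: ≈ 0.5072.
(Since a = 23 > μ = 11.6667, the bound 35/69 is < 1 and informative.)

P[X ≥ 23] ≤ 35/69 ≈ 0.5072.


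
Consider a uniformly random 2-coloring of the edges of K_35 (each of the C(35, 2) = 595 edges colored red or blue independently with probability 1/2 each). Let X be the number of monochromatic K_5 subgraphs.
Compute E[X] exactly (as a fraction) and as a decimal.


Let X = Σ_S X_S over the C(35, 5) = 324632 subsets S of size 5, where X_S = 1 if the K_5 on S is monochromatic.
For a fixed S, the K_5 on S has C(5, 2) = 10 edges. P[all 10 edges red] = (1/2)^10, and likewise for blue, so P[monochromatic] = 2·(1/2)^10 = 2^{1 − 10} = 1/512.
By linearity of expectation: E[X] = C(35, 5) · 2^{1 − 10} = 324632 · 1/512 = 40579/64.
Numerically: E[X] ≈ 634.0469.

E[X] = C(35,5)·2^(1−C(5,2)) = 40579/64 ≈ 634.0469.


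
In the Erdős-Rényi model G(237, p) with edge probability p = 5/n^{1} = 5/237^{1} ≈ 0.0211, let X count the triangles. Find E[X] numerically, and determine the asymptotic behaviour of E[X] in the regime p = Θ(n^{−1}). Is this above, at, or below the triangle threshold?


Number of potential triangles: C(237, 3) = 2190670.
Each occurs with probability p³ ≈ (0.0211)³ ≈ 9.38999e-06.
By linearity: E[X] = C(237, 3)·p³ ≈ 2190670 · 9.38999e-06 ≈ 20.570.
Here α = 1, so p = 5/n is exactly at the triangle threshold p ~ 1/n. Asymptotically E[X] → c³/6 = 5³/6 = 125/6 ≈ 20.833, a bounded constant. In this regime the triangle count is asymptotically Poisson(c³/6).

E[X] ≈ 20.570; in regime p = Θ(1/n^{1}) E[X] stays bounded (at the triangle threshold p ~ 1/n).


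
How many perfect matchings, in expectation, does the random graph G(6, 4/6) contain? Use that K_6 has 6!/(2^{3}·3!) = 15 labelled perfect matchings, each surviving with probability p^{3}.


K_6 has 6!/(2^{3}·3!) = 15 labelled perfect matchings.
For each such perfect matching H, let X_H = 1 if all 3 edges of H are present in G. Then P[X_H = 1] = p^{3} = (2/3)^{3} = 8/27.
Summing the indicators: E[X] = Σ_H E[X_H] = 15 · p^{3} = 15 · 8/27 = 40/9.
Numerically: E[X] ≈ 4.444.

E[X] = 15 · (2/3)^{3} = 40/9 ≈ 4.444.


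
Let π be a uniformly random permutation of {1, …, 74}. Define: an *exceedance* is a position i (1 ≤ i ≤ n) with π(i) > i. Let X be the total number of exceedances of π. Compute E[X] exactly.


Write X = Σ_{i=1}^{74} X_i, where X_i = 1_{π(i) > i}.
For each fixed i, π(i) is uniform over {1, …, 74} (marginal of a uniform permutation), so P[π(i) > i] = (n − i)/n. Summing: Σ_{i=1}^{74} (n − i)/n = (0 + 1 + … + 73)/74 = 74(74 − 1)/(2·74) = (74 − 1)/2.
Hence E[X] = Σ_{i=1}^{74} (74 − i)/74 = 73/2 ≈ 36.50000.

E[X] = 73/2 = 36.50000.


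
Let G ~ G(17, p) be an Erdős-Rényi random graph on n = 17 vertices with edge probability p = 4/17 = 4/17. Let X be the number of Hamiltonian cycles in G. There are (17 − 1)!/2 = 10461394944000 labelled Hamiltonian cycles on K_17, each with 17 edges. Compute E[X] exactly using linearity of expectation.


K_17 has (17 − 1)!/2 = 10461394944000 labelled Hamiltonian cycles.
For each such Hamiltonian cycle H, let X_H = 1 if all 17 edges of H are present in G. Then P[X_H = 1] = p^{17} = (4/17)^{17} = 17179869184/827240261886336764177.
Summing the indicators: E[X] = Σ_H E[X_H] = 10461394944000 · p^{17} = 10461394944000 · 17179869184/827240261886336764177 = 179725396620079005696000/827240261886336764177.
Numerically: E[X] ≈ 217.

E[X] = 10461394944000 · (4/17)^{17} = 179725396620079005696000/827240261886336764177 ≈ 217.


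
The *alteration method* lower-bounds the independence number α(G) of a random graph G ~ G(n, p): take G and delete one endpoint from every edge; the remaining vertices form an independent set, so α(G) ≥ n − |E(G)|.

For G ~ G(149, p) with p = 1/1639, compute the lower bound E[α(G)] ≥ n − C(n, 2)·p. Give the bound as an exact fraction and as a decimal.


E[|E(G)|] = C(149, 2)·p = 11026 · (1/1639) = 74/11.
E[α(G)] ≥ n − E[|E(G)|] = 149 − 74/11 = 1565/11.
Numerically: ≈ 142.272727.
(This is only a lower bound; the true E[α(G)] may be larger.)

E[α(G)] ≥ 1565/11 ≈ 142.272727.


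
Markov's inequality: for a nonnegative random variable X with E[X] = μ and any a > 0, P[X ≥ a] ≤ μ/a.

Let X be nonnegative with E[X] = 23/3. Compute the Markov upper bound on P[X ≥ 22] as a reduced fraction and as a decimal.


μ = E[X] = 23/3, a = 22.
Markov: P[X ≥ 22] ≤ μ/a = (23/3)/22 = 23/66.
Numerically: ≈ 0.348485.
(Since a = 22 > μ = 7.666667, the bound 23/66 is < 1 and informative.)

P[X ≥ 22] ≤ 23/66 ≈ 0.348485.


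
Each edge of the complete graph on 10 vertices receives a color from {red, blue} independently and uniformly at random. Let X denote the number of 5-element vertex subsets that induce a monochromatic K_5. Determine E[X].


Let X = Σ_S X_S over the C(10, 5) = 252 subsets S of size 5, where X_S = 1 if the K_5 on S is monochromatic.
For a fixed S, the K_5 on S has C(5, 2) = 10 edges. P[all 10 edges red] = (1/2)^10, and likewise for blue, so P[monochromatic] = 2·(1/2)^10 = 2^{1 − 10} = 1/512.
By linearity of expectation: E[X] = C(10, 5) · 2^{1 − 10} = 252 · 1/512 = 63/128.
Numerically: E[X] ≈ 0.492188.

E[X] = C(10,5)·2^(1−C(5,2)) = 63/128 ≈ 0.492188.


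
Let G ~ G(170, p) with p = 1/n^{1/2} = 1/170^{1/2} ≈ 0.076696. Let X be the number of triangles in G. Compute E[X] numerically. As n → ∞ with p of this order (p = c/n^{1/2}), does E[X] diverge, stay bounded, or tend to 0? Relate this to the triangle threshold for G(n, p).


Number of potential triangles: C(170, 3) = 804440.
Each occurs with probability p³ ≈ (0.076696)³ ≈ 4.5115588e-04.
By linearity: E[X] = C(170, 3)·p³ ≈ 804440 · 4.5115588e-04 ≈ 362.92783.
Since α = 1/2 < 1, p = c/n^{1/2} ≫ 1/n is above the triangle threshold p ~ 1/n. Asymptotically E[X] ~ (c³/6)·n^{3(1−α)} = (1³/6)·n^{1.5} → ∞; triangles are abundant w.h.p.

E[X] ≈ 362.92783; in regime p = Θ(1/n^{1/2}) E[X] diverges (above the triangle threshold p ~ 1/n).


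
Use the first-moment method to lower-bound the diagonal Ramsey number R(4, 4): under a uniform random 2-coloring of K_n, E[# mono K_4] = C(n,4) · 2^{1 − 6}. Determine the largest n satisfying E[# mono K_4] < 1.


We need C(n, 4) · 2^{1 − 6} < 1, i.e. C(n, 4) < 2^{6 − 1} = 32.
Check values of n near the boundary:
  n = 5: C(5, 4) = 5; 5 < 32? YES
  n = 6: C(6, 4) = 15; 15 < 32? YES
  n = 7: C(7, 4) = 35; 35 < 32? NO
The largest n with C(n, 4) < 32 is n = 6 (where E[X] = 15/32 ≈ 0.4688). Hence R(4, 4) > 6, i.e. R(4, 4) ≥ 7.

Largest n = 6; hence R(4, 4) > 6.


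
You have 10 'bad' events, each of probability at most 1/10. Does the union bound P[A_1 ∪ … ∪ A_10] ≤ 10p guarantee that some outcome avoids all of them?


Union bound: P[∪_{i=1}^{10} A_i] ≤ Σ_i P[A_i] ≤ 10·p = 10·(1/10) = 1.
Numerically: 1 ≈ 1.0000.
Is 1 < 1? NO.
Since the bound 1 is ≥ 1, the union bound is uninformative here; it does NOT by itself certify existence.

10·p = 1 ≈ 1.0000; existence NOT certified by the union bound.


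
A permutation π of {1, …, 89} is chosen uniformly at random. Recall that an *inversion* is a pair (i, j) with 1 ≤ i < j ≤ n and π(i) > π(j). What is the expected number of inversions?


Write X = Σ X_I over the C(89, 2) = 3916 pairs i < j, with X_I the indicator of one inversion.
There are 3916 indicators.
For each fixed pair i < j, the values π(i) and π(j) are two distinct elements of {1, …, 89} in uniformly random order; by symmetry P[π(i) > π(j)] = 1/2.
By linearity: E[X] = 3916 · (1/2) = C(89, 2) · (1/2) = 3916/2 = 1958 ≈ 1958.0000.

E[X] = 1958 = 1958.0000.


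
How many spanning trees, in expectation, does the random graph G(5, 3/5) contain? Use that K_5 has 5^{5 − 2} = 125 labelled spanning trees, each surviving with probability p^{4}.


K_5 has 5^{5 − 2} = 125 labelled spanning trees.
For each such spanning tree H, let X_H = 1 if all 4 edges of H are present in G. Then P[X_H = 1] = p^{4} = (3/5)^{4} = 81/625.
Summing the indicators: E[X] = Σ_H E[X_H] = 125 · p^{4} = 125 · 81/625 = 81/5.
Numerically: E[X] ≈ 16.2.

E[X] = 125 · (3/5)^{4} = 81/5 ≈ 16.2.


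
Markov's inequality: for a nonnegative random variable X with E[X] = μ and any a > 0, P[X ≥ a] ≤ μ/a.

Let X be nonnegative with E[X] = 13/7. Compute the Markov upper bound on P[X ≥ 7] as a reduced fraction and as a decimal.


μ = E[X] = 13/7, a = 7.
Markov: P[X ≥ 7] ≤ μ/a = (13/7)/7 = 13/49.
Numerically: ≈ 0.2653.
(Since a = 7 > μ = 1.8571, the bound 13/49 is < 1 and informative.)

P[X ≥ 7] ≤ 13/49 ≈ 0.2653.


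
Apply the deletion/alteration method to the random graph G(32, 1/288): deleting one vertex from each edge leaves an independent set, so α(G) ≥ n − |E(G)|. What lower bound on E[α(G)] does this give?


E[|E(G)|] = C(32, 2)·p = 496 · (1/288) = 31/18.
E[α(G)] ≥ n − E[|E(G)|] = 32 − 31/18 = 545/18.
Numerically: ≈ 30.2778.
(This is only a lower bound; the true E[α(G)] may be larger.)

E[α(G)] ≥ 545/18 ≈ 30.2778.


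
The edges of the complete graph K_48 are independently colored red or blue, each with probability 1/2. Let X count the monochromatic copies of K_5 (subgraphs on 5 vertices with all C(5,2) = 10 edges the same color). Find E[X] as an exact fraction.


Let X = Σ_S X_S over the C(48, 5) = 1712304 subsets S of size 5, where X_S = 1 if the K_5 on S is monochromatic.
For a fixed S, the K_5 on S has C(5, 2) = 10 edges. P[all 10 edges red] = (1/2)^10, and likewise for blue, so P[monochromatic] = 2·(1/2)^10 = 2^{1 − 10} = 1/512.
By linearity of expectation: E[X] = C(48, 5) · 2^{1 − 10} = 1712304 · 1/512 = 107019/32.
Numerically: E[X] ≈ 3344.3438.

E[X] = C(48,5)·2^(1−C(5,2)) = 107019/32 ≈ 3344.3438.


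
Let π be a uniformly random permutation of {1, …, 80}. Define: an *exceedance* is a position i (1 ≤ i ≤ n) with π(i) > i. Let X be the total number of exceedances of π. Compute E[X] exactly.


Write X = Σ_{i=1}^{80} X_i, where X_i = 1_{π(i) > i}.
For each fixed i, π(i) is uniform over {1, …, 80} (marginal of a uniform permutation), so P[π(i) > i] = (n − i)/n. Summing: Σ_{i=1}^{80} (n − i)/n = (0 + 1 + … + 79)/80 = 80(80 − 1)/(2·80) = (80 − 1)/2.
Hence E[X] = Σ_{i=1}^{80} (80 − i)/80 = 79/2 ≈ 39.500000.

E[X] = 79/2 = 39.500000.


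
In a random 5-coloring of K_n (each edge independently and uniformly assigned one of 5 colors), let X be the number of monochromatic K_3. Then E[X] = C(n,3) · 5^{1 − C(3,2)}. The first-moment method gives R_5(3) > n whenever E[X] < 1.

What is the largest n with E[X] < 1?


We need C(n, 3) · 5^{1 − 3} < 1, i.e. C(n, 3) < 5^{3 − 1} = 25.
Check values of n near the boundary:
  n = 3: C(3, 3) = 1; 1 < 25? YES
  n = 4: C(4, 3) = 4; 4 < 25? YES
  n = 5: C(5, 3) = 10; 10 < 25? YES
  n = 6: C(6, 3) = 20; 20 < 25? YES
  n = 7: C(7, 3) = 35; 35 < 25? NO
  n = 8: C(8, 3) = 56; 56 < 25? NO
The largest n with C(n, 3) < 25 is n = 6 (where E[X] = 4/5 ≈ 0.8000000). Hence R_5(3) > 6, i.e. R_5(3) ≥ 7.

Largest n = 6; hence R_5(3) > 6.


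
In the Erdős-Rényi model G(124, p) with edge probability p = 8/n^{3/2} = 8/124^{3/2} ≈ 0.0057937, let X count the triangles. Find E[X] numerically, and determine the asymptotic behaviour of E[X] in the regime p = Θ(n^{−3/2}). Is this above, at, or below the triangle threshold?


Number of potential triangles: C(124, 3) = 310124.
Each occurs with probability p³ ≈ (0.0057937)³ ≈ 1.9447885e-07.
By linearity: E[X] = C(124, 3)·p³ ≈ 310124 · 1.9447885e-07 ≈ 0.06031.
Since α = 3/2 > 1, p = c/n^{3/2} = o(1/n) is below the triangle threshold p ~ 1/n. Asymptotically E[X] ~ (c³/6)·n^{3(1−α)} = (8³/6)·n^{-1.5} → 0, so by Markov's inequality G has no triangles w.h.p.

E[X] ≈ 0.06031; in regime p = Θ(1/n^{3/2}) E[X] tends to 0 (below the triangle threshold p ~ 1/n).


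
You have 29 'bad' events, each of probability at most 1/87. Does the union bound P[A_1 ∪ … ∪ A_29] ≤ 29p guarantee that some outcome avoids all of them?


Union bound: P[∪_{i=1}^{29} A_i] ≤ Σ_i P[A_i] ≤ 29·p = 29·(1/87) = 1/3.
Numerically: 1/3 ≈ 0.333333.
Is 1/3 < 1? YES.
Since P[∪ A_i] ≤ 1/3 < 1, the complement has P[∩ A_i^c] ≥ 1 − 1/3 = 2/3 > 0, so some outcome avoids every A_i.

29·p = 1/3 ≈ 0.333333; existence CERTIFIED by the union bound.


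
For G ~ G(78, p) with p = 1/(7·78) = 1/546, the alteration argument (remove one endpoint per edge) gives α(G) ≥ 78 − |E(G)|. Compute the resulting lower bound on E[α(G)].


E[|E(G)|] = C(78, 2)·p = 3003 · (1/546) = 11/2.
E[α(G)] ≥ n − E[|E(G)|] = 78 − 11/2 = 145/2.
Numerically: ≈ 72.500.
(This is only a lower bound; the true E[α(G)] may be larger.)

E[α(G)] ≥ 145/2 ≈ 72.500.


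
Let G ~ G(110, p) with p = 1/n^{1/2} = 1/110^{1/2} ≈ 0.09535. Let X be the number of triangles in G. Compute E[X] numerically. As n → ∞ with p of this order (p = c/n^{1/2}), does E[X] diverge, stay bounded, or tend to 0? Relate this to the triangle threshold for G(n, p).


Number of potential triangles: C(110, 3) = 215820.
Each occurs with probability p³ ≈ (0.09535)³ ≈ 8.667842e-04.
By linearity: E[X] = C(110, 3)·p³ ≈ 215820 · 8.667842e-04 ≈ 187.0694.
Since α = 1/2 < 1, p = c/n^{1/2} ≫ 1/n is above the triangle threshold p ~ 1/n. Asymptotically E[X] ~ (c³/6)·n^{3(1−α)} = (1³/6)·n^{1.5} → ∞; triangles are abundant w.h.p.

E[X] ≈ 187.0694; in regime p = Θ(1/n^{1/2}) E[X] diverges (above the triangle threshold p ~ 1/n).


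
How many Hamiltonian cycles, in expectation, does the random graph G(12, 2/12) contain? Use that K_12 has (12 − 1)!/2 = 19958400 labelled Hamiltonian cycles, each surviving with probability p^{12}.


K_12 has (12 − 1)!/2 = 19958400 labelled Hamiltonian cycles.
For each such Hamiltonian cycle H, let X_H = 1 if all 12 edges of H are present in G. Then P[X_H = 1] = p^{12} = (1/6)^{12} = 1/2176782336.
By linearity of expectation: E[X] = Σ_H E[X_H] = 19958400 · p^{12} = 19958400 · 1/2176782336 = 1925/209952.
Numerically: E[X] ≈ 0.0091688.

E[X] = 19958400 · (1/6)^{12} = 1925/209952 ≈ 0.0091688.


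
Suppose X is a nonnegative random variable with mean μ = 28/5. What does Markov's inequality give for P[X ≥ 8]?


μ = E[X] = 28/5, a = 8.
Markov: P[X ≥ 8] ≤ μ/a = (28/5)/8 = 7/10.
Numerically: ≈ 0.700000.
(Since a = 8 > μ = 5.600000, the bound 7/10 is < 1 and informative.)

P[X ≥ 8] ≤ 7/10 ≈ 0.700000.


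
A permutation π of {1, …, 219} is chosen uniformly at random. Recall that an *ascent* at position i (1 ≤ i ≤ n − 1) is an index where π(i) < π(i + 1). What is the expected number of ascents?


Write X = Σ X_I over i = 1, …, 218, with X_I the indicator of one ascent.
There are 218 indicators.
For each fixed i, the pair (π(i), π(i+1)) is a uniformly random ordered pair of distinct values from {1, …, 219}; by symmetry P[π(i) < π(i+1)] = 1/2.
By linearity: E[X] = 218 · (1/2) = (219 − 1) · (1/2) = 109 ≈ 109.00000.

E[X] = 109 = 109.00000.


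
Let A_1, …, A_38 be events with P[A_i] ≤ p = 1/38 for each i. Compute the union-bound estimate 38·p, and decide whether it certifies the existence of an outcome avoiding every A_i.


Union bound: P[∪_{i=1}^{38} A_i] ≤ Σ_i P[A_i] ≤ 38·p = 38·(1/38) = 1.
Numerically: 1 ≈ 1.000000.
Is 1 < 1? NO.
Since the bound 1 is ≥ 1, the union bound is uninformative here; it does NOT by itself certify existence.

38·p = 1 ≈ 1.000000; existence NOT certified by the union bound.


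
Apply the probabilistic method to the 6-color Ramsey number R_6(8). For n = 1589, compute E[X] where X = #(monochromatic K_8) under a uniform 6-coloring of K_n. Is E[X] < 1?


E[X] = C(1589, 8) · 6^{1 − 28} = 990389025825605844438 · 6^{−27} = 990389025825605844438/1023490369077469249536.
As a reduced fraction: E[X] = 165064837637600974073/170581728179578208256 ≈ 0.967658.
Is E[X] < 1? YES.
Since E[X] < 1, there exists a 6-coloring of K_{1589} with no monochromatic K_8; hence R_6(8) > 1589.

E[X] = 165064837637600974073/170581728179578208256 ≈ 0.967658; E[X] < 1, so R_6(8) > 1589.


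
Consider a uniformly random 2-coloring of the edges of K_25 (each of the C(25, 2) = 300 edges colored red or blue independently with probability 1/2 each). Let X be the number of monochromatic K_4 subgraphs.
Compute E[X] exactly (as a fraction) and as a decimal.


Let X = Σ_S X_S over the C(25, 4) = 12650 subsets S of size 4, where X_S = 1 if the K_4 on S is monochromatic.
For a fixed S, the K_4 on S has C(4, 2) = 6 edges. P[all 6 edges red] = (1/2)^6, and likewise for blue, so P[monochromatic] = 2·(1/2)^6 = 2^{1 − 6} = 1/32.
By linearity: E[X] = C(25, 4) · 2^{1 − 6} = 12650 · 1/32 = 6325/16.
Numerically: E[X] ≈ 395.312500.

E[X] = C(25,4)·2^(1−C(4,2)) = 6325/16 ≈ 395.312500.


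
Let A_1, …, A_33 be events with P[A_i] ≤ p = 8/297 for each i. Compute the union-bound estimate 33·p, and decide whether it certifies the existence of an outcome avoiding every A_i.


Union bound: P[∪_{i=1}^{33} A_i] ≤ Σ_i P[A_i] ≤ 33·p = 33·(8/297) = 8/9.
Numerically: 8/9 ≈ 0.88889.
Is 8/9 < 1? YES.
Since P[∪ A_i] ≤ 8/9 < 1, the complement has P[∩ A_i^c] ≥ 1 − 8/9 = 1/9 > 0, so some outcome avoids every A_i.

33·p = 8/9 ≈ 0.88889; existence CERTIFIED by the union bound.


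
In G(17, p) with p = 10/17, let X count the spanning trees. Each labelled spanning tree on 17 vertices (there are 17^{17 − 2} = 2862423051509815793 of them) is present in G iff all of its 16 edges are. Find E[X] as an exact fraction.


K_17 has 17^{17 − 2} = 2862423051509815793 labelled spanning trees.
For each such spanning tree H, let X_H = 1 if all 16 edges of H are present in G. Then P[X_H = 1] = p^{16} = (10/17)^{16} = 10000000000000000/48661191875666868481.
By linearity: E[X] = Σ_H E[X_H] = 2862423051509815793 · p^{16} = 2862423051509815793 · 10000000000000000/48661191875666868481 = 10000000000000000/17.
Numerically: E[X] ≈ 5.88235e+14.

E[X] = 2862423051509815793 · (10/17)^{16} = 10000000000000000/17 ≈ 5.88235e+14.


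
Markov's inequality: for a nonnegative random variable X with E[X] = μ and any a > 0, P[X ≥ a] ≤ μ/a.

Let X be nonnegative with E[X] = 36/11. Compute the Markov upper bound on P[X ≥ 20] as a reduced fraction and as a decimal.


μ = E[X] = 36/11, a = 20.
Markov: P[X ≥ 20] ≤ μ/a = (36/11)/20 = 9/55.
Numerically: ≈ 0.163636.
(Since a = 20 > μ = 3.272727, the bound 9/55 is < 1 and informative.)

P[X ≥ 20] ≤ 9/55 ≈ 0.163636.
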